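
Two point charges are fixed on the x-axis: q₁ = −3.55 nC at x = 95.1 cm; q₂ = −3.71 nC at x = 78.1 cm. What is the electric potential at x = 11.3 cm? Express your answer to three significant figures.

-88.0 V

Electric potential is a scalar, so the contributions from each charge add algebraically: V = Σ kqᵢ/rᵢ.
Distances from the field point to each charge: r₁ = 0.838 m, r₂ = 0.668 m.
V = k[(-3.55×10⁻⁹)/(0.838) + (-3.71×10⁻⁹)/(0.668)] = -88.0 V.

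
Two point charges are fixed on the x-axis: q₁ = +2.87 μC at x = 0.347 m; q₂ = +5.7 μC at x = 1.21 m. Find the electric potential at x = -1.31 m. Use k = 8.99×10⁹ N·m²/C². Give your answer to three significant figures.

Electric potential is a scalar, so the contributions from each charge add algebraically: V = Σ kqᵢ/rᵢ.
Distances from the field point to each charge: r₁ = 1.66 m, r₂ = 2.52 m.
V = k[(2.87×10⁻⁶)/(1.66) + (5.70×10⁻⁶)/(2.52)] = 3.59×10⁴ V.

3.59×10⁴ V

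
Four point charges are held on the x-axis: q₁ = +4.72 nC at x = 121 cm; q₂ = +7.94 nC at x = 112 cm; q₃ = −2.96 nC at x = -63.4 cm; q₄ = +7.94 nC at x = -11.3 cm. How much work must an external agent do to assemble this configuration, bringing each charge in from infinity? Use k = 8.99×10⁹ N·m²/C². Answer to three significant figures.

The work to assemble the configuration equals its total potential energy, U = Σ kqᵢqⱼ/rᵢⱼ over all pairs.
Pair separations: r₁₂ = 0.0900 m, r₁₃ = 1.84 m, r₁₄ = 1.32 m, r₂₃ = 1.75 m, r₂₄ = 1.23 m, r₃₄ = 0.521 m.
Summing all 6 pair terms gives U = 3.86×10⁻⁶ J.

3.86×10⁻⁶ J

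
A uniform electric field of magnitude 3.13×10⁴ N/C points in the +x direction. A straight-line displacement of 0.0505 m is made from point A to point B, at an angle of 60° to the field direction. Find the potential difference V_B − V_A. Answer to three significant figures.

-790 V

Only the component of displacement along E changes the potential: ΔV = −E·d·cosθ.
ΔV = −(3.13×10⁴ V/m)(0.0505 m)cos60° = -790 V.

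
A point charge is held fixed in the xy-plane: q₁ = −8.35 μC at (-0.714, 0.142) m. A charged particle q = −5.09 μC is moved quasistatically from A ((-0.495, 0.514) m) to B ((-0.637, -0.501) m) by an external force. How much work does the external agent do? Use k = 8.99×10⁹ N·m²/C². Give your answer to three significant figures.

-0.295 J

For quasistatic motion the external work equals the change in potential energy: W_ext = qΔV = q(V_B − V_A).
At A: distance to the source charge is 0.432 m; V_A = kq₁/r = -1.74×10⁵ V.
At B: distance to the source charge is 0.648 m; V_B = kq₁/r = -1.16×10⁵ V.
ΔV = V_B − V_A = 5.80×10⁴ V.
W_ext = qΔV = (-5.09×10⁻⁶ C)(5.80×10⁴ V) = -0.295 J.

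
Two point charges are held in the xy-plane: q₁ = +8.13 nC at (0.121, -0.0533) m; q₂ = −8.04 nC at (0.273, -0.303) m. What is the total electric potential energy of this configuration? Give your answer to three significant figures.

-2.01×10⁻⁶ J

The assembly work is the sum of pairwise potential energies, U = Σ_{i<j} kqᵢqⱼ/rᵢⱼ.
Pair separations: r₁₂ = 0.292 m.
U = (-2.01×10⁻⁶) = -2.01×10⁻⁶ J.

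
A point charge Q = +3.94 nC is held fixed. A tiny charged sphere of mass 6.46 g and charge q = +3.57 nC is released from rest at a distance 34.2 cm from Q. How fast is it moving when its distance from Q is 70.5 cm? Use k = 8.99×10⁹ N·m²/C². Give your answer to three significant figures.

7.68×10⁻³ m/s

Only the electrostatic force acts, so mechanical energy is conserved: ½mv² = U₁ − U₂ = kQq(1/r₁ − 1/r₂).
U₁ − U₂ = (8.99×10⁹ N·m²/C²)(3.94×10⁻⁹ C)(3.57×10⁻⁹ C)(1/0.342 − 1/0.705) = 1.90×10⁻⁷ J.
v = √(2·1.90×10⁻⁷/6.46×10⁻³) = 7.68×10⁻³ m/s.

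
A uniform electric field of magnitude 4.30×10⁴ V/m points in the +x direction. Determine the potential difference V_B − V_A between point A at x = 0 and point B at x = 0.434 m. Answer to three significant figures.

In a uniform field, potential decreases in the direction of E: V_B − V_A = −E·Δx.
V_B − V_A = −(4.30×10⁴ V/m)(0.434 m) = -1.87×10⁴ V.

-1.87×10⁴ V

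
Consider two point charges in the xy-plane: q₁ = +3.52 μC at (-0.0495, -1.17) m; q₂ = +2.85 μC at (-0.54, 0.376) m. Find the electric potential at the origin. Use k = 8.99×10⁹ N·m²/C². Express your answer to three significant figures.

The total potential is the scalar sum of each charge's contribution, V = Σ kqᵢ/rᵢ.
Distances from the field point to each charge: r₁ = 1.17 m, r₂ = 0.658 m.
V = k[(3.52×10⁻⁶)/(1.17) + (2.85×10⁻⁶)/(0.658)] = 6.60×10⁴ V.

6.60×10⁴ V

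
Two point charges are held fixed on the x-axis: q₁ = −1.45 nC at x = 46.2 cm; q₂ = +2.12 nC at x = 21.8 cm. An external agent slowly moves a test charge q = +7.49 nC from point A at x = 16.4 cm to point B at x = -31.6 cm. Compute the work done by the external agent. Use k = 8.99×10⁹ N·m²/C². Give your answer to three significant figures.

For quasistatic motion the external work equals the change in potential energy: W_ext = qΔV = q(V_B − V_A).
At A: distances to the source charges are 0.298 m, 0.0540 m; V_A = Σ kqᵢ/rᵢ = 309 V.
At B: distances to the source charges are 0.778 m, 0.534 m; V_B = Σ kqᵢ/rᵢ = 18.9 V.
ΔV = V_B − V_A = -290 V.
W_ext = qΔV = (7.49×10⁻⁹ C)(-290 V) = -2.17×10⁻⁶ J.

-2.17×10⁻⁶ J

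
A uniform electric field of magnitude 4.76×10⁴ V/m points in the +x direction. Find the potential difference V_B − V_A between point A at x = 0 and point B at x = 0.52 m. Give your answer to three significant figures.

In a uniform field, potential decreases in the direction of E: V_B − V_A = −E·Δx.
V_B − V_A = −(4.76×10⁴ V/m)(0.520 m) = -2.48×10⁴ V.

-2.48×10⁴ V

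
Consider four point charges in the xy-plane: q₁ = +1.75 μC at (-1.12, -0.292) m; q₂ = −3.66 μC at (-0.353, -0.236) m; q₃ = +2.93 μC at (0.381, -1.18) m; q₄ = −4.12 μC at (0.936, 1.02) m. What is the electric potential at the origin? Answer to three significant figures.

Electric potential is a scalar, so the contributions from each charge add algebraically: V = Σ kqᵢ/rᵢ.
Distances from the field point to each charge: r₁ = 1.16 m, r₂ = 0.425 m, r₃ = 1.24 m, r₄ = 1.38 m.
V = k[(1.75×10⁻⁶)/(1.16) + (-3.66×10⁻⁶)/(0.425) + (2.93×10⁻⁶)/(1.24) + (-4.12×10⁻⁶)/(1.38)] = -6.94×10⁴ V.

-6.94×10⁴ V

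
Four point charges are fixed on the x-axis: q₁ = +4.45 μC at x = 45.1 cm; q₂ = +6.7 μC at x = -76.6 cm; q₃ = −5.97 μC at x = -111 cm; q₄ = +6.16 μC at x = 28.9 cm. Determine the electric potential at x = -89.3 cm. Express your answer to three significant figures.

3.04×10⁵ V

Electric potential is a scalar, so the contributions from each charge add algebraically: V = Σ kqᵢ/rᵢ.
Distances from the field point to each charge: r₁ = 1.34 m, r₂ = 0.127 m, r₃ = 0.217 m, r₄ = 1.18 m.
V = k[(4.45×10⁻⁶)/(1.34) + (6.70×10⁻⁶)/(0.127) + (-5.97×10⁻⁶)/(0.217) + (6.16×10⁻⁶)/(1.18)] = 3.04×10⁵ V.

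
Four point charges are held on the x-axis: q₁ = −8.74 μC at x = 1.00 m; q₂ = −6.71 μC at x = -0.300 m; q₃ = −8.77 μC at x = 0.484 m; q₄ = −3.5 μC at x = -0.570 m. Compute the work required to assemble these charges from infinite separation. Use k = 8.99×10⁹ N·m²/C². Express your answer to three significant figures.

3.63 J

The work to assemble the configuration equals its total potential energy, U = Σ kqᵢqⱼ/rᵢⱼ over all pairs.
Pair separations: r₁₂ = 1.30 m, r₁₃ = 0.516 m, r₁₄ = 1.57 m, r₂₃ = 0.784 m, r₂₄ = 0.270 m, r₃₄ = 1.05 m.
Summing all 6 pair terms gives U = 3.63 J.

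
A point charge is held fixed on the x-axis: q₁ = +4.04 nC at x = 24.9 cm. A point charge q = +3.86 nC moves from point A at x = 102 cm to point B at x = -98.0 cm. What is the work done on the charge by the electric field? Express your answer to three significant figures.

6.78×10⁻⁸ J

The work done by the electric force is W_field = −ΔU = −q(V_B − V_A) = q(V_A − V_B).
At A: distance to the source charge is 0.771 m; V_A = kq₁/r = 47.1 V.
At B: distance to the source charge is 1.23 m; V_B = kq₁/r = 29.6 V.
ΔV = V_B − V_A = -17.6 V.
W_field = −qΔV = −(3.86×10⁻⁹ C)(-17.6 V) = 6.78×10⁻⁸ J.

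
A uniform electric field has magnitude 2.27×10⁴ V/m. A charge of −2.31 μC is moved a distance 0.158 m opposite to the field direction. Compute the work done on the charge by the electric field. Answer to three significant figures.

8.29×10⁻³ J

The potential change for a displacement 0.158 m opposite to the field direction is ΔV = +Ed = 3590 V.
W_field = −qΔV = 8.29×10⁻³ J.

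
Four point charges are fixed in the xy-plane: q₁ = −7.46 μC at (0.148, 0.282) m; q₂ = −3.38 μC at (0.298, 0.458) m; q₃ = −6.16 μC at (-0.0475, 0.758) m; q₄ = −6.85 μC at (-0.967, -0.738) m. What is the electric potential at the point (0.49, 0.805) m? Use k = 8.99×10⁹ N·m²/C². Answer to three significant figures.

-3.16×10⁵ V

The total potential is the scalar sum of each charge's contribution, V = Σ kqᵢ/rᵢ.
Distances from the field point to each charge: r₁ = 0.625 m, r₂ = 0.397 m, r₃ = 0.540 m, r₄ = 2.12 m.
V = k[(-7.46×10⁻⁶)/(0.625) + (-3.38×10⁻⁶)/(0.397) + (-6.16×10⁻⁶)/(0.540) + (-6.85×10⁻⁶)/(2.12)] = -3.16×10⁵ V.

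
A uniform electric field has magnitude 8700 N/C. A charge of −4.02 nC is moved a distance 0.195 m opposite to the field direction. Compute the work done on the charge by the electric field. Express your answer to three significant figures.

6.82×10⁻⁶ J

The potential change for a displacement 0.195 m opposite to the field direction is ΔV = +Ed = 1700 V.
W_field = −qΔV = 6.82×10⁻⁶ J.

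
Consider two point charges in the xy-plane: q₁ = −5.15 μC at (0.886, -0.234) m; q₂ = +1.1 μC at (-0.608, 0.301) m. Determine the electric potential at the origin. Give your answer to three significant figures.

-3.59×10⁴ V

The total potential is the scalar sum of each charge's contribution, V = Σ kqᵢ/rᵢ.
Distances from the field point to each charge: r₁ = 0.916 m, r₂ = 0.678 m.
V = k[(-5.15×10⁻⁶)/(0.916) + (1.10×10⁻⁶)/(0.678)] = -3.59×10⁴ V.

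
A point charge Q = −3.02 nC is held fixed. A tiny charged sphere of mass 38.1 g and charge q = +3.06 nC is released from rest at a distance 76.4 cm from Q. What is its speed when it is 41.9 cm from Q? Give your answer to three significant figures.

2.17×10⁻³ m/s

Only the electrostatic force acts, so mechanical energy is conserved: ½mv² = U₁ − U₂ = kQq(1/r₁ − 1/r₂).
U₁ − U₂ = (8.99×10⁹ N·m²/C²)(-3.02×10⁻⁹ C)(3.06×10⁻⁹ C)(1/0.764 − 1/0.419) = 8.95×10⁻⁸ J.
v = √(2·8.95×10⁻⁸/0.0381) = 2.17×10⁻³ m/s.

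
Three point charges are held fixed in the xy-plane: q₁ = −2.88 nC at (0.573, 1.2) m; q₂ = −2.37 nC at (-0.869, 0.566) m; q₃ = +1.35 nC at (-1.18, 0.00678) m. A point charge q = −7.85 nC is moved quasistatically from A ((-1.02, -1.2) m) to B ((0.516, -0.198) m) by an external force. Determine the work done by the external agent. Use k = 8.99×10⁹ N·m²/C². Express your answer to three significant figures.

For quasistatic motion the external work equals the change in potential energy: W_ext = qΔV = q(V_B − V_A).
At A: distances to the source charges are 2.88 m, 1.77 m, 1.22 m; V_A = Σ kqᵢ/rᵢ = -11.0 V.
At B: distances to the source charges are 1.40 m, 1.58 m, 1.71 m; V_B = Σ kqᵢ/rᵢ = -24.9 V.
ΔV = V_B − V_A = -13.8 V.
W_ext = qΔV = (-7.85×10⁻⁹ C)(-13.8 V) = 1.09×10⁻⁷ J.

1.09×10⁻⁷ J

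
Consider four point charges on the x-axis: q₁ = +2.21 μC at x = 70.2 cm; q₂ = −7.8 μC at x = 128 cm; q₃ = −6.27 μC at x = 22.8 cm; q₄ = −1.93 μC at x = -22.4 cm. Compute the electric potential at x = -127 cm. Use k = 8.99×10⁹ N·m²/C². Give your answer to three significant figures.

-7.16×10⁴ V

Electric potential is a scalar, so the contributions from each charge add algebraically: V = Σ kqᵢ/rᵢ.
Distances from the field point to each charge: r₁ = 1.97 m, r₂ = 2.55 m, r₃ = 1.50 m, r₄ = 1.05 m.
V = k[(2.21×10⁻⁶)/(1.97) + (-7.80×10⁻⁶)/(2.55) + (-6.27×10⁻⁶)/(1.50) + (-1.93×10⁻⁶)/(1.05)] = -7.16×10⁴ V.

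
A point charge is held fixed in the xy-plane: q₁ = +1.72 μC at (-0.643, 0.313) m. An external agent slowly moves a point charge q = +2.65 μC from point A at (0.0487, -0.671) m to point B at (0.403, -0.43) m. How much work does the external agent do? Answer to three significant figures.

-2.13×10⁻³ J

For quasistatic motion the external work equals the change in potential energy: W_ext = qΔV = q(V_B − V_A).
At A: distance to the source charge is 1.20 m; V_A = kq₁/r = 1.29×10⁴ V.
At B: distance to the source charge is 1.28 m; V_B = kq₁/r = 1.21×10⁴ V.
ΔV = V_B − V_A = -804 V.
W_ext = qΔV = (2.65×10⁻⁶ C)(-804 V) = -2.13×10⁻³ J.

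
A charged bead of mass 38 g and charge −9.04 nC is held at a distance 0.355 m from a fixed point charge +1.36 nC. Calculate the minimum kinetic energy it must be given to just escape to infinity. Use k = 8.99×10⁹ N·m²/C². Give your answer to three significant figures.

To just escape, total mechanical energy must reach zero at infinity: ½mv²_min + U = 0, so ½mv²_min = −U = |kQq|/r.
|U| = |kQq|/r = (8.99×10⁹ N·m²/C²)(1.36×10⁻⁹)(9.04×10⁻⁹)/(0.355) = 3.11×10⁻⁷ J.

3.11×10⁻⁷ J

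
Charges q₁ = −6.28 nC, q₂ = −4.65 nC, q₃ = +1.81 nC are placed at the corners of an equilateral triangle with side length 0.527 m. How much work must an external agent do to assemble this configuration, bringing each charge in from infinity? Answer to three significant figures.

1.61×10⁻⁷ J

The assembly work is the sum of pairwise potential energies, U = Σ_{i<j} kqᵢqⱼ/rᵢⱼ.
All three pair separations equal the side length, 0.527 m.
U = (4.98×10⁻⁷) + (-1.94×10⁻⁷) + (-1.44×10⁻⁷) = 1.61×10⁻⁷ J.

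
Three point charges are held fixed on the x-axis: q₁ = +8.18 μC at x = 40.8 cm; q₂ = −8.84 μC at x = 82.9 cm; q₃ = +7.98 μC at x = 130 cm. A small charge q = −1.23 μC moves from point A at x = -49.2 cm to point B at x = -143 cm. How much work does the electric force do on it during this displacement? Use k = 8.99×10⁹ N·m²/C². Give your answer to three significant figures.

The work done by the electric force is W_field = −ΔU = −q(V_B − V_A) = q(V_A − V_B).
At A: distances to the source charges are 0.900 m, 1.32 m, 1.79 m; V_A = Σ kqᵢ/rᵢ = 6.16×10⁴ V.
At B: distances to the source charges are 1.84 m, 2.26 m, 2.73 m; V_B = Σ kqᵢ/rᵢ = 3.11×10⁴ V.
ΔV = V_B − V_A = -3.05×10⁴ V.
W_field = −qΔV = −(-1.23×10⁻⁶ C)(-3.05×10⁴ V) = -0.0375 J.

-0.0375 J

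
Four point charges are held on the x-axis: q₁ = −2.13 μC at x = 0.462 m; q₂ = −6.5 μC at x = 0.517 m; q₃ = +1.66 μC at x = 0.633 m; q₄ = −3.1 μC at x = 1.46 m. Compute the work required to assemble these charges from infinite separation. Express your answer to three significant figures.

The assembly work is the sum of pairwise potential energies, U = Σ_{i<j} kqᵢqⱼ/rᵢⱼ.
Pair separations: r₁₂ = 0.0550 m, r₁₃ = 0.171 m, r₁₄ = 0.998 m, r₂₃ = 0.116 m, r₂₄ = 0.943 m, r₃₄ = 0.827 m.
Summing all 6 pair terms gives U = 1.44 J.

1.44 J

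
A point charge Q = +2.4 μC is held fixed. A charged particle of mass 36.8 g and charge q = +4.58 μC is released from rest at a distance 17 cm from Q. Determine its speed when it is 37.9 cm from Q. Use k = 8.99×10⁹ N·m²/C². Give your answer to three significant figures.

Only the electrostatic force acts, so mechanical energy is conserved: ½mv² = U₁ − U₂ = kQq(1/r₁ − 1/r₂).
U₁ − U₂ = (8.99×10⁹ N·m²/C²)(2.40×10⁻⁶ C)(4.58×10⁻⁶ C)(1/0.170 − 1/0.379) = 0.321 J.
v = √(2·0.321/0.0368) = 4.17 m/s.

4.17 m/s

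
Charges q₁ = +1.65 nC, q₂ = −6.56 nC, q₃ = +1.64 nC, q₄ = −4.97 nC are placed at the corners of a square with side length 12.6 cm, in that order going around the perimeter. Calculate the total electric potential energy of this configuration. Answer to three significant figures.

The assembly work is the sum of pairwise potential energies, U = Σ_{i<j} kqᵢqⱼ/rᵢⱼ.
The four side pairs have separation 0.126 m and the two diagonal pairs 0.178 m.
Summing all 6 pair terms gives U = -9.25×10⁻⁷ J.

-9.25×10⁻⁷ J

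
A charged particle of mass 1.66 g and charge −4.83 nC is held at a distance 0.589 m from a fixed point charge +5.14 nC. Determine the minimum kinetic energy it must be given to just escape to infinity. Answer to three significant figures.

To just escape, total mechanical energy must reach zero at infinity: ½mv²_min + U = 0, so ½mv²_min = −U = |kQq|/r.
|U| = |kQq|/r = (8.99×10⁹ N·m²/C²)(5.14×10⁻⁹)(4.83×10⁻⁹)/(0.589) = 3.79×10⁻⁷ J.

3.79×10⁻⁷ J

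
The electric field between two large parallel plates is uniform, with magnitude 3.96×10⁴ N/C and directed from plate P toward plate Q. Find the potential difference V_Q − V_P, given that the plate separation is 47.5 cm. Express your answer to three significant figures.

In a uniform field, potential decreases in the direction of E: ΔV = −E·d for a displacement d parallel to E.
Going from P to Q is a displacement of 47.5 cm along the field, so V_Q − V_P = −Ed = -1.88×10⁴ V.

-1.88×10⁴ V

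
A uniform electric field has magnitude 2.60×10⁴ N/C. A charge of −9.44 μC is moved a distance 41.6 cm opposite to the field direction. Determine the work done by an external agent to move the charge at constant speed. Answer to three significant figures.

The potential change for a displacement 41.6 cm opposite to the field direction is ΔV = +Ed = 1.08×10⁴ V.
W_ext = qΔV = -0.102 J.

-0.102 J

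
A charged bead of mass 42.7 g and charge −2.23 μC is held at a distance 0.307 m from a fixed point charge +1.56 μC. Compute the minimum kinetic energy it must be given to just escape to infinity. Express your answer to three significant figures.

To just escape, total mechanical energy must reach zero at infinity: ½mv²_min + U = 0, so ½mv²_min = −U = |kQq|/r.
|U| = |kQq|/r = (8.99×10⁹ N·m²/C²)(1.56×10⁻⁶)(2.23×10⁻⁶)/(0.307) = 0.102 J.

0.102 J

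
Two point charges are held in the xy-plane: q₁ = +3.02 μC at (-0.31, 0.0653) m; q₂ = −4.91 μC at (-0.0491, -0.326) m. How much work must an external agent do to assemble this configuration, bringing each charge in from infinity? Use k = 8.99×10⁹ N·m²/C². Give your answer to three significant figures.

-0.283 J

The assembly work is the sum of pairwise potential energies, U = Σ_{i<j} kqᵢqⱼ/rᵢⱼ.
Pair separations: r₁₂ = 0.470 m.
U = (-0.283) = -0.283 J.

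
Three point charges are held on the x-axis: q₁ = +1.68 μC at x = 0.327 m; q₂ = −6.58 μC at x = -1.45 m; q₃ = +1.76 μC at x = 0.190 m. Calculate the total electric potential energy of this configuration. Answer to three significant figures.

0.0746 J

The work to assemble the configuration equals its total potential energy, U = Σ kqᵢqⱼ/rᵢⱼ over all pairs.
Pair separations: r₁₂ = 1.78 m, r₁₃ = 0.137 m, r₂₃ = 1.64 m.
U = (-0.0559) + (0.194) + (-0.0635) = 0.0746 J.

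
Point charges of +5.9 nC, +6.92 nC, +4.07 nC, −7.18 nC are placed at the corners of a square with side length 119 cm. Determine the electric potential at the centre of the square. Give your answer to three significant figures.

104 V

The total potential is the scalar sum of each charge's contribution, V = Σ kqᵢ/rᵢ.
The distance from each corner to the centre is a√2/2 = 0.841 m.
V = k[(5.90×10⁻⁹)/(0.841) + (6.92×10⁻⁹)/(0.841) + (4.07×10⁻⁹)/(0.841) + (-7.18×10⁻⁹)/(0.841)] = 104 V.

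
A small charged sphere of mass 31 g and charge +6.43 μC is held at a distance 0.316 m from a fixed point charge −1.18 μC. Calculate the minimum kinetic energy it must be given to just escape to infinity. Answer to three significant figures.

0.216 J

To just escape, total mechanical energy must reach zero at infinity: ½mv²_min + U = 0, so ½mv²_min = −U = |kQq|/r.
|U| = |kQq|/r = (8.99×10⁹ N·m²/C²)(1.18×10⁻⁶)(6.43×10⁻⁶)/(0.316) = 0.216 J.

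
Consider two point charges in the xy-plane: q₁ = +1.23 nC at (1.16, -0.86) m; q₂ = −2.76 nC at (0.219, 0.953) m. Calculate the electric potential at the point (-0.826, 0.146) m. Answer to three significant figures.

The total potential is the scalar sum of each charge's contribution, V = Σ kqᵢ/rᵢ.
Distances from the field point to each charge: r₁ = 2.23 m, r₂ = 1.32 m.
V = k[(1.23×10⁻⁹)/(2.23) + (-2.76×10⁻⁹)/(1.32)] = -13.8 V.

-13.8 V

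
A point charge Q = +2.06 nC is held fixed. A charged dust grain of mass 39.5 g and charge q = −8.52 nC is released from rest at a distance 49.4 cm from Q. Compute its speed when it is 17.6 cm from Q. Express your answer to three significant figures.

Only the electrostatic force acts, so mechanical energy is conserved: ½mv² = U₁ − U₂ = kQq(1/r₁ − 1/r₂).
U₁ − U₂ = (8.99×10⁹ N·m²/C²)(2.06×10⁻⁹ C)(-8.52×10⁻⁹ C)(1/0.494 − 1/0.176) = 5.77×10⁻⁷ J.
v = √(2·5.77×10⁻⁷/0.0395) = 5.41×10⁻³ m/s.

5.41×10⁻³ m/s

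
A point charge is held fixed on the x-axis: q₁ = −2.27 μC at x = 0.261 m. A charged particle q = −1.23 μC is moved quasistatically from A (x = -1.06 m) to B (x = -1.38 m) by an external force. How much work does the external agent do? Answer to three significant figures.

For quasistatic motion the external work equals the change in potential energy: W_ext = qΔV = q(V_B − V_A).
At A: distance to the source charge is 1.32 m; V_A = kq₁/r = -1.54×10⁴ V.
At B: distance to the source charge is 1.64 m; V_B = kq₁/r = -1.24×10⁴ V.
ΔV = V_B − V_A = 3010 V.
W_ext = qΔV = (-1.23×10⁻⁶ C)(3010 V) = -3.71×10⁻³ J.

-3.71×10⁻³ J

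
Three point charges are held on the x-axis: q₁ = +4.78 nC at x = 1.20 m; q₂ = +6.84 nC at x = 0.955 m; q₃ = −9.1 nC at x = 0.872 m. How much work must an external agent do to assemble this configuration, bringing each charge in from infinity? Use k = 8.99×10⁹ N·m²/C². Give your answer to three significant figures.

The work to assemble the configuration equals its total potential energy, U = Σ kqᵢqⱼ/rᵢⱼ over all pairs.
Pair separations: r₁₂ = 0.245 m, r₁₃ = 0.328 m, r₂₃ = 0.0830 m.
U = (1.20×10⁻⁶) + (-1.19×10⁻⁶) + (-6.74×10⁻⁶) = -6.73×10⁻⁶ J.

-6.73×10⁻⁶ J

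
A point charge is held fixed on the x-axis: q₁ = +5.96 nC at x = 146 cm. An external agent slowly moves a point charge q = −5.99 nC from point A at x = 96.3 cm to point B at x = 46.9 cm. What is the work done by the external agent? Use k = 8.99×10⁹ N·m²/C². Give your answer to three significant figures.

3.22×10⁻⁷ J

For quasistatic motion the external work equals the change in potential energy: W_ext = qΔV = q(V_B − V_A).
At A: distance to the source charge is 0.497 m; V_A = kq₁/r = 108 V.
At B: distance to the source charge is 0.991 m; V_B = kq₁/r = 54.1 V.
ΔV = V_B − V_A = -53.7 V.
W_ext = qΔV = (-5.99×10⁻⁹ C)(-53.7 V) = 3.22×10⁻⁷ J.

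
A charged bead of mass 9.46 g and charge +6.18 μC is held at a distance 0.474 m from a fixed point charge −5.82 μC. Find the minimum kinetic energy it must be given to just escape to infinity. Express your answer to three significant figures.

0.682 J

To just escape, total mechanical energy must reach zero at infinity: ½mv²_min + U = 0, so ½mv²_min = −U = |kQq|/r.
|U| = |kQq|/r = (8.99×10⁹ N·m²/C²)(5.82×10⁻⁶)(6.18×10⁻⁶)/(0.474) = 0.682 J.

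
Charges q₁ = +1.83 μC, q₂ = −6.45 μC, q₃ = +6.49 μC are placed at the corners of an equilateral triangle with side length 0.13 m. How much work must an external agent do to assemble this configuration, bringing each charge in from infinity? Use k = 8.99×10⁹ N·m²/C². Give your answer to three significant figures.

-2.89 J

The work to assemble the configuration equals its total potential energy, U = Σ kqᵢqⱼ/rᵢⱼ over all pairs.
All three pair separations equal the side length, 0.130 m.
U = (-0.816) + (0.821) + (-2.89) = -2.89 J.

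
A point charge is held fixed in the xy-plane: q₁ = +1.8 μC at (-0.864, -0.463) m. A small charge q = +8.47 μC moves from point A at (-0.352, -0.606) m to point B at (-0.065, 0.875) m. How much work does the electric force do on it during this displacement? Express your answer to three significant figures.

0.170 J

The work done by the electric force is W_field = −ΔU = −q(V_B − V_A) = q(V_A − V_B).
At A: distance to the source charge is 0.532 m; V_A = kq₁/r = 3.04×10⁴ V.
At B: distance to the source charge is 1.56 m; V_B = kq₁/r = 1.04×10⁴ V.
ΔV = V_B − V_A = -2.01×10⁴ V.
W_field = −qΔV = −(8.47×10⁻⁶ C)(-2.01×10⁴ V) = 0.170 J.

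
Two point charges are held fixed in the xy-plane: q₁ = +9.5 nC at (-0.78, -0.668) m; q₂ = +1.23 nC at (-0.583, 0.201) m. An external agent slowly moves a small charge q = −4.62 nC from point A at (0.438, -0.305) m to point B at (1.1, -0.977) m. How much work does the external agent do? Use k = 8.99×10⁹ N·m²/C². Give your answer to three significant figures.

1.23×10⁻⁷ J

For quasistatic motion the external work equals the change in potential energy: W_ext = qΔV = q(V_B − V_A).
At A: distances to the source charges are 1.27 m, 1.14 m; V_A = Σ kqᵢ/rᵢ = 76.9 V.
At B: distances to the source charges are 1.91 m, 2.05 m; V_B = Σ kqᵢ/rᵢ = 50.2 V.
ΔV = V_B − V_A = -26.7 V.
W_ext = qΔV = (-4.62×10⁻⁹ C)(-26.7 V) = 1.23×10⁻⁷ J.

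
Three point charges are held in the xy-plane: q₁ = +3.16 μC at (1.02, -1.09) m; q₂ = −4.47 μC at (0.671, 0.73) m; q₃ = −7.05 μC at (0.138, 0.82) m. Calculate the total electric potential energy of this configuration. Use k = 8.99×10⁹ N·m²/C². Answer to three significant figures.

0.360 J

The assembly work is the sum of pairwise potential energies, U = Σ_{i<j} kqᵢqⱼ/rᵢⱼ.
Pair separations: r₁₂ = 1.85 m, r₁₃ = 2.10 m, r₂₃ = 0.541 m.
U = (-0.0685) + (-0.0952) + (0.524) = 0.360 J.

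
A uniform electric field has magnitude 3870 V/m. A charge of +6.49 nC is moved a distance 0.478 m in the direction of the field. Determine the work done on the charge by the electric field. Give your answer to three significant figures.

1.20×10⁻⁵ J

The potential change for a displacement 0.478 m in the direction of the field is ΔV = −Ed = -1850 V.
W_field = −qΔV = 1.20×10⁻⁵ J.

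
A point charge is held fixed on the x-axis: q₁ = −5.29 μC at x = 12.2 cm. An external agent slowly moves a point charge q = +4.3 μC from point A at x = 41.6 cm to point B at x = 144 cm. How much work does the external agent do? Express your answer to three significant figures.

0.540 J

For quasistatic motion the external work equals the change in potential energy: W_ext = qΔV = q(V_B − V_A).
At A: distance to the source charge is 0.294 m; V_A = kq₁/r = -1.62×10⁵ V.
At B: distance to the source charge is 1.32 m; V_B = kq₁/r = -3.61×10⁴ V.
ΔV = V_B − V_A = 1.26×10⁵ V.
W_ext = qΔV = (4.30×10⁻⁶ C)(1.26×10⁵ V) = 0.540 J.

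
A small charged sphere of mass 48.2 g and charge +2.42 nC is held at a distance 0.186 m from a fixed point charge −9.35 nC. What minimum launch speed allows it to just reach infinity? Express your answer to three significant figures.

6.74×10⁻³ m/s

To just escape, total mechanical energy must reach zero at infinity: ½mv²_min + U = 0, so ½mv²_min = −U = |kQq|/r.
|U| = |kQq|/r = (8.99×10⁹ N·m²/C²)(9.35×10⁻⁹)(2.42×10⁻⁹)/(0.186) = 1.09×10⁻⁶ J.
v_min = √(2|U|/m) = √(2·1.09×10⁻⁶/0.0482) = 6.74×10⁻³ m/s.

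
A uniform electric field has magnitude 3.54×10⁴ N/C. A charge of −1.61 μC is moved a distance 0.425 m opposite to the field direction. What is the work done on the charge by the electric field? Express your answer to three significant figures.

0.0242 J

The potential change for a displacement 0.425 m opposite to the field direction is ΔV = +Ed = 1.50×10⁴ V.
W_field = −qΔV = 0.0242 J.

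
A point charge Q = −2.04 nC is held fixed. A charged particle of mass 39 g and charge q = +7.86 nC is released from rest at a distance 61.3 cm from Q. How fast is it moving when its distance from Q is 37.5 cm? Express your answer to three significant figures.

Only the electrostatic force acts, so mechanical energy is conserved: ½mv² = U₁ − U₂ = kQq(1/r₁ − 1/r₂).
U₁ − U₂ = (8.99×10⁹ N·m²/C²)(-2.04×10⁻⁹ C)(7.86×10⁻⁹ C)(1/0.613 − 1/0.375) = 1.49×10⁻⁷ J.
v = √(2·1.49×10⁻⁷/0.0390) = 2.77×10⁻³ m/s.

2.77×10⁻³ m/s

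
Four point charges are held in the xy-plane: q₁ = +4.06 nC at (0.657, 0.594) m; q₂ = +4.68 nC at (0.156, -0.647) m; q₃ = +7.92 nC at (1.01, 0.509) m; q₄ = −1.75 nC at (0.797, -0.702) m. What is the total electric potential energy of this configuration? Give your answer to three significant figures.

8.91×10⁻⁷ J

The work to assemble the configuration equals its total potential energy, U = Σ kqᵢqⱼ/rᵢⱼ over all pairs.
Pair separations: r₁₂ = 1.34 m, r₁₃ = 0.363 m, r₁₄ = 1.30 m, r₂₃ = 1.44 m, r₂₄ = 0.643 m, r₃₄ = 1.23 m.
Summing all 6 pair terms gives U = 8.91×10⁻⁷ J.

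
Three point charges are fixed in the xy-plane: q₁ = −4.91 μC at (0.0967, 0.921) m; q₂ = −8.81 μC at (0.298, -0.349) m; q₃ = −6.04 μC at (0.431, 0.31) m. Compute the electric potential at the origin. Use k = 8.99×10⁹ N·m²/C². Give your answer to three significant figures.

-3.23×10⁵ V

The total potential is the scalar sum of each charge's contribution, V = Σ kqᵢ/rᵢ.
Distances from the field point to each charge: r₁ = 0.926 m, r₂ = 0.459 m, r₃ = 0.531 m.
V = k[(-4.91×10⁻⁶)/(0.926) + (-8.81×10⁻⁶)/(0.459) + (-6.04×10⁻⁶)/(0.531)] = -3.23×10⁵ V.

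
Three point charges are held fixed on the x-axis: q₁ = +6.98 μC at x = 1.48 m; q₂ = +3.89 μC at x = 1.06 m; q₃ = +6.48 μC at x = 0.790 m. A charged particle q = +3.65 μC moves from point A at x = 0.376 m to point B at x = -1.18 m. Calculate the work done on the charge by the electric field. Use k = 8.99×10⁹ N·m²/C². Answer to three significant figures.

The work done by the electric force is W_field = −ΔU = −q(V_B − V_A) = q(V_A − V_B).
At A: distances to the source charges are 1.10 m, 0.684 m, 0.414 m; V_A = Σ kqᵢ/rᵢ = 2.49×10⁵ V.
At B: distances to the source charges are 2.66 m, 2.24 m, 1.97 m; V_B = Σ kqᵢ/rᵢ = 6.88×10⁴ V.
ΔV = V_B − V_A = -1.80×10⁵ V.
W_field = −qΔV = −(3.65×10⁻⁶ C)(-1.80×10⁵ V) = 0.657 J.

0.657 J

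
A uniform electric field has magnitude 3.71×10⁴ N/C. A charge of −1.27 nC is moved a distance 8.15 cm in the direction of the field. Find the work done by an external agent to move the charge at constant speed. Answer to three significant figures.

3.84×10⁻⁶ J

The potential change for a displacement 8.15 cm in the direction of the field is ΔV = −Ed = -3020 V.
W_ext = qΔV = 3.84×10⁻⁶ J.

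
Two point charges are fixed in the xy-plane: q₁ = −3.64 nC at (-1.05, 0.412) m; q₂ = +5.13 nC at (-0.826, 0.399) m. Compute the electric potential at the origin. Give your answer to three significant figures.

The total potential is the scalar sum of each charge's contribution, V = Σ kqᵢ/rᵢ.
Distances from the field point to each charge: r₁ = 1.13 m, r₂ = 0.917 m.
V = k[(-3.64×10⁻⁹)/(1.13) + (5.13×10⁻⁹)/(0.917)] = 21.3 V.

21.3 V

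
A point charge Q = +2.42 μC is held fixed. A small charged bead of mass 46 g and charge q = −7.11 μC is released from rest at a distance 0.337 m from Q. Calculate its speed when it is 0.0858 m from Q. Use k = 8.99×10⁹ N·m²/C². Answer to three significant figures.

Only the electrostatic force acts, so mechanical energy is conserved: ½mv² = U₁ − U₂ = kQq(1/r₁ − 1/r₂).
U₁ − U₂ = (8.99×10⁹ N·m²/C²)(2.42×10⁻⁶ C)(-7.11×10⁻⁶ C)(1/0.337 − 1/0.0858) = 1.34 J.
v = √(2·1.34/0.0460) = 7.64 m/s.

7.64 m/s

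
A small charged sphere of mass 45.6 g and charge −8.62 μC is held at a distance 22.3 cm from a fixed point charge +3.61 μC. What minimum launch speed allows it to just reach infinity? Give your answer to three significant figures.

To just escape, total mechanical energy must reach zero at infinity: ½mv²_min + U = 0, so ½mv²_min = −U = |kQq|/r.
|U| = |kQq|/r = (8.99×10⁹ N·m²/C²)(3.61×10⁻⁶)(8.62×10⁻⁶)/(0.223) = 1.25 J.
v_min = √(2|U|/m) = √(2·1.25/0.0456) = 7.42 m/s.

7.42 m/s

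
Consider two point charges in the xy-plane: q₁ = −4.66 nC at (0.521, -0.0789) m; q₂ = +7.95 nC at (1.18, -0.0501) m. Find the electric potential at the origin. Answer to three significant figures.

Electric potential is a scalar, so the contributions from each charge add algebraically: V = Σ kqᵢ/rᵢ.
Distances from the field point to each charge: r₁ = 0.527 m, r₂ = 1.18 m.
V = k[(-4.66×10⁻⁹)/(0.527) + (7.95×10⁻⁹)/(1.18)] = -19.0 V.

-19.0 V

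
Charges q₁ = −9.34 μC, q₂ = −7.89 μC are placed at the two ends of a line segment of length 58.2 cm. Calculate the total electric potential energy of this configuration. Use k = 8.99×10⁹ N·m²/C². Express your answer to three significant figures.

1.14 J

The assembly work is the sum of pairwise potential energies, U = Σ_{i<j} kqᵢqⱼ/rᵢⱼ.
The separation is r = 0.582 m.
U = (1.14) = 1.14 J.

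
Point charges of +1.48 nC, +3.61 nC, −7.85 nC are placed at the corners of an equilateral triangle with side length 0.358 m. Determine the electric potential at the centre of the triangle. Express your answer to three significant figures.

-120 V

Electric potential is a scalar, so the contributions from each charge add algebraically: V = Σ kqᵢ/rᵢ.
The distance from each vertex to the centroid is a/√3 = 0.207 m.
V = k[(1.48×10⁻⁹)/(0.207) + (3.61×10⁻⁹)/(0.207) + (-7.85×10⁻⁹)/(0.207)] = -120 V.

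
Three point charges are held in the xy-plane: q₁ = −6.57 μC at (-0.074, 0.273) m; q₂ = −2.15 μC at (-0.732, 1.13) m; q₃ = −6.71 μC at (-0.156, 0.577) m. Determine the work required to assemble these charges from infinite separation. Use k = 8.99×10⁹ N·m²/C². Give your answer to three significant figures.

The work to assemble the configuration equals its total potential energy, U = Σ kqᵢqⱼ/rᵢⱼ over all pairs.
Pair separations: r₁₂ = 1.08 m, r₁₃ = 0.315 m, r₂₃ = 0.798 m.
U = (0.118) + (1.26) + (0.162) = 1.54 J.

1.54 J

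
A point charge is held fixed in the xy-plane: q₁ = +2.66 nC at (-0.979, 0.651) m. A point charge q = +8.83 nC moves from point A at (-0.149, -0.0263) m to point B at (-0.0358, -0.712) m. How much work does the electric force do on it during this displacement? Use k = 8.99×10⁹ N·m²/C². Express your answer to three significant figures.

6.97×10⁻⁸ J

The work done by the electric force is W_field = −ΔU = −q(V_B − V_A) = q(V_A − V_B).
At A: distance to the source charge is 1.07 m; V_A = kq₁/r = 22.3 V.
At B: distance to the source charge is 1.66 m; V_B = kq₁/r = 14.4 V.
ΔV = V_B − V_A = -7.90 V.
W_field = −qΔV = −(8.83×10⁻⁹ C)(-7.90 V) = 6.97×10⁻⁸ J.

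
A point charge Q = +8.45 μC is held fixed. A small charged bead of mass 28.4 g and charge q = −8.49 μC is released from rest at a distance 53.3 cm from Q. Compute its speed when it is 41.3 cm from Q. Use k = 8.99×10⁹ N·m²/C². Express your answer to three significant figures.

4.98 m/s

Only the electrostatic force acts, so mechanical energy is conserved: ½mv² = U₁ − U₂ = kQq(1/r₁ − 1/r₂).
U₁ − U₂ = (8.99×10⁹ N·m²/C²)(8.45×10⁻⁶ C)(-8.49×10⁻⁶ C)(1/0.533 − 1/0.413) = 0.352 J.
v = √(2·0.352/0.0284) = 4.98 m/s.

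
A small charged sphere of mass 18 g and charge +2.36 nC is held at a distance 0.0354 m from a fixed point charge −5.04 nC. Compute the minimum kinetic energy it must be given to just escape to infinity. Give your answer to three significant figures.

3.02×10⁻⁶ J

To just escape, total mechanical energy must reach zero at infinity: ½mv²_min + U = 0, so ½mv²_min = −U = |kQq|/r.
|U| = |kQq|/r = (8.99×10⁹ N·m²/C²)(5.04×10⁻⁹)(2.36×10⁻⁹)/(0.0354) = 3.02×10⁻⁶ J.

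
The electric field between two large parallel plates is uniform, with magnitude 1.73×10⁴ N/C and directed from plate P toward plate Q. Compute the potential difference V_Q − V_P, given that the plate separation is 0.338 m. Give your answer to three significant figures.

-5850 V

In a uniform field, potential decreases in the direction of E: ΔV = −E·d for a displacement d parallel to E.
Going from P to Q is a displacement of 0.338 m along the field, so V_Q − V_P = −Ed = -5850 V.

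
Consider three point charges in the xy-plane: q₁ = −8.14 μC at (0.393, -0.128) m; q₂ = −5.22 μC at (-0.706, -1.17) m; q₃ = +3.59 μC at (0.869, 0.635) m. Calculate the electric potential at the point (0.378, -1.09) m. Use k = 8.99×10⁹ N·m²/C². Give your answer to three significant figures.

-1.01×10⁵ V

The total potential is the scalar sum of each charge's contribution, V = Σ kqᵢ/rᵢ.
Distances from the field point to each charge: r₁ = 0.962 m, r₂ = 1.09 m, r₃ = 1.79 m.
V = k[(-8.14×10⁻⁶)/(0.962) + (-5.22×10⁻⁶)/(1.09) + (3.59×10⁻⁶)/(1.79)] = -1.01×10⁵ V.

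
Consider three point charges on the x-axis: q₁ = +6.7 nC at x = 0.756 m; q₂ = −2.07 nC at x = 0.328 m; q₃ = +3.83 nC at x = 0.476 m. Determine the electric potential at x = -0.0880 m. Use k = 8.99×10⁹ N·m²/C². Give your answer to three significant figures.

The total potential is the scalar sum of each charge's contribution, V = Σ kqᵢ/rᵢ.
Distances from the field point to each charge: r₁ = 0.844 m, r₂ = 0.416 m, r₃ = 0.564 m.
V = k[(6.70×10⁻⁹)/(0.844) + (-2.07×10⁻⁹)/(0.416) + (3.83×10⁻⁹)/(0.564)] = 87.7 V.

87.7 V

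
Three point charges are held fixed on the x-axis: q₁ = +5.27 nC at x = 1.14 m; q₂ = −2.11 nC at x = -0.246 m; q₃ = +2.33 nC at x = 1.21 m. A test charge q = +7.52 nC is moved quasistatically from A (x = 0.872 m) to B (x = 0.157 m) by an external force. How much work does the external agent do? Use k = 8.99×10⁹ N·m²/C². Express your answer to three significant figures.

-1.51×10⁻⁶ J

For quasistatic motion the external work equals the change in potential energy: W_ext = qΔV = q(V_B − V_A).
At A: distances to the source charges are 0.268 m, 1.12 m, 0.338 m; V_A = Σ kqᵢ/rᵢ = 222 V.
At B: distances to the source charges are 0.983 m, 0.403 m, 1.05 m; V_B = Σ kqᵢ/rᵢ = 21.0 V.
ΔV = V_B − V_A = -201 V.
W_ext = qΔV = (7.52×10⁻⁹ C)(-201 V) = -1.51×10⁻⁶ J.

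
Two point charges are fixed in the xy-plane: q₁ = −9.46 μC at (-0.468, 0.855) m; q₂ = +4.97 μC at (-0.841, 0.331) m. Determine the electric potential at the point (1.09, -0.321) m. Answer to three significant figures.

The total potential is the scalar sum of each charge's contribution, V = Σ kqᵢ/rᵢ.
Distances from the field point to each charge: r₁ = 1.95 m, r₂ = 2.04 m.
V = k[(-9.46×10⁻⁶)/(1.95) + (4.97×10⁻⁶)/(2.04)] = -2.16×10⁴ V.

-2.16×10⁴ V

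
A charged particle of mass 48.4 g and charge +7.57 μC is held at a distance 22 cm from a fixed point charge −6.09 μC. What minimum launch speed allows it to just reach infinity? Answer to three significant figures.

8.82 m/s

To just escape, total mechanical energy must reach zero at infinity: ½mv²_min + U = 0, so ½mv²_min = −U = |kQq|/r.
|U| = |kQq|/r = (8.99×10⁹ N·m²/C²)(6.09×10⁻⁶)(7.57×10⁻⁶)/(0.220) = 1.88 J.
v_min = √(2|U|/m) = √(2·1.88/0.0484) = 8.82 m/s.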